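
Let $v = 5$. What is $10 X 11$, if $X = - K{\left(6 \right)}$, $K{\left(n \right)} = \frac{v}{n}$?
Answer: $- \frac{275}{3} \approx -91.667$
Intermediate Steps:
$K{\left(n \right)} = \frac{5}{n}$
$X = - \frac{5}{6} \approx -0.83333$
$10 X 11 = 10 \left(- \frac{5}{6}\right) 11 = \left(- \frac{25}{3}\right) 11 = - \frac{275}{3}$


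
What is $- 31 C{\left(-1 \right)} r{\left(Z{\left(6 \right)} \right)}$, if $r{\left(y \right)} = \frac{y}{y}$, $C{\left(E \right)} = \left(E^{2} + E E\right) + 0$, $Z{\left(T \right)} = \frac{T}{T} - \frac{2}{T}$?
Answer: $-62$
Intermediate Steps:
$Z{\left(T \right)} = 1 - \frac{2}{T}$
$C{\left(E \right)} = 2 E^{2}$ ($C{\left(E \right)} = \left(E^{2} + E^{2}\right) + 0 = 2 E^{2} + 0 = 2 E^{2}$)
$r{\left(y \right)} = 1$
$- 31 C{\left(-1 \right)} r{\left(Z{\left(6 \right)} \right)} = - 31 \cdot 2 \left(-1\right)^{2} \cdot 1 = - 31 \cdot 2 \cdot 1 \cdot 1 = \left(-31\right) 2 \cdot 1 = \left(-62\right) 1 = -62$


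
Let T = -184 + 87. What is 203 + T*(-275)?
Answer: 26878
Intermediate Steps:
T = -97
203 + T*(-275) = 203 - 97*(-275) = 203 + 26675 = 26878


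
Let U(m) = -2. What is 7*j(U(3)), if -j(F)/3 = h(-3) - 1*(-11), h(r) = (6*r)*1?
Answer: 147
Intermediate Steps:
h(r) = 6*r
j(F) = 21 (j(F) = -3*(6*(-3) - 1*(-11)) = -3*(-18 + 11) = -3*(-7) = 21)
7*j(U(3)) = 7*21 = 147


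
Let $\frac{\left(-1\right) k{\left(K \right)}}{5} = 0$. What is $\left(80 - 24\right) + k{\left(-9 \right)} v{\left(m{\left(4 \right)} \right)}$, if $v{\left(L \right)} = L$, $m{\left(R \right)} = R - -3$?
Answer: $56$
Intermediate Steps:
$m{\left(R \right)} = 3 + R$ ($m{\left(R \right)} = R + 3 = 3 + R$)
$k{\left(K \right)} = 0$ ($k{\left(K \right)} = \left(-5\right) 0 = 0$)
$\left(80 - 24\right) + k{\left(-9 \right)} v{\left(m{\left(4 \right)} \right)} = \left(80 - 24\right) + 0 \left(3 + 4\right) = \left(80 - 24\right) + 0 \cdot 7 = 56 + 0 = 56$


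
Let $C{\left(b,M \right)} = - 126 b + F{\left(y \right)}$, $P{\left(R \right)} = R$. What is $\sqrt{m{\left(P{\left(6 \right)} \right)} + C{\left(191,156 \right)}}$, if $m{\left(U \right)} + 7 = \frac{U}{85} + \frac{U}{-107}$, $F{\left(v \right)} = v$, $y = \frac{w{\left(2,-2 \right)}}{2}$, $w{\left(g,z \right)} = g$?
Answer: $\frac{2 i \sqrt{497802792315}}{9095} \approx 155.15 i$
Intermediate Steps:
$y = 1$ ($y = \frac{2}{2} = 2 \cdot \frac{1}{2} = 1$)
$C{\left(b,M \right)} = 1 - 126 b$ ($C{\left(b,M \right)} = - 126 b + 1 = 1 - 126 b$)
$m{\left(U \right)} = -7 + \frac{22 U}{9095}$ ($m{\left(U \right)} = -7 + \left(\frac{U}{85} + \frac{U}{-107}\right) = -7 + \left(U \frac{1}{85} + U \left(- \frac{1}{107}\right)\right) = -7 + \left(\frac{U}{85} - \frac{U}{107}\right) = -7 + \frac{22 U}{9095}$)
$\sqrt{m{\left(P{\left(6 \right)} \right)} + C{\left(191,156 \right)}} = \sqrt{\left(-7 + \frac{22}{9095} \cdot 6\right) + \left(1 - 24066\right)} = \sqrt{\left(-7 + \frac{132}{9095}\right) + \left(1 - 24066\right)} = \sqrt{- \frac{63533}{9095} - 24065} = \sqrt{- \frac{218934708}{9095}} = \frac{2 i \sqrt{497802792315}}{9095}$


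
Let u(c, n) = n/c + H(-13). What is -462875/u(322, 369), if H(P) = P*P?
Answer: -149045750/54787 ≈ -2720.5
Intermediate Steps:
H(P) = P²
u(c, n) = 169 + n/c (u(c, n) = n/c + (-13)² = n/c + 169 = 169 + n/c)
-462875/u(322, 369) = -462875/(169 + 369/322) = -462875/54787/322 = -462875*322/54787 = -149045750/54787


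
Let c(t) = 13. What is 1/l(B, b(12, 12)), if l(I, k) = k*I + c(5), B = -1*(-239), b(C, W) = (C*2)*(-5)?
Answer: -1/28667 ≈ -3.4883e-5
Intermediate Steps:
b(C, W) = -10*C (b(C, W) = (2*C)*(-5) = -10*C)
B = 239
l(I, k) = 13 + I*k (l(I, k) = k*I + 13 = I*k + 13 = 13 + I*k)
1/l(B, b(12, 12)) = 1/(13 + 239*(-10*12)) = 1/(13 + 239*(-120)) = 1/(13 - 28680) = 1/(-28667) = -1/28667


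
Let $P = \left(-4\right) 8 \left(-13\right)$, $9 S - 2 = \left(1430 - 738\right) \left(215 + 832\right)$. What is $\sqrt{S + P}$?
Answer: $\frac{\sqrt{728270}}{3} \approx 284.46$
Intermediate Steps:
$S = \frac{724526}{9}$ ($S = \frac{2}{9} + \frac{\left(1430 - 738\right) \left(215 + 832\right)}{9} = \frac{2}{9} + \frac{692 \cdot 1047}{9} = \frac{2}{9} + \frac{1}{9} \cdot 724524 = \frac{2}{9} + \frac{241508}{3} = \frac{724526}{9} \approx 80503.0$)
$P = 416$ ($P = \left(-32\right) \left(-13\right) = 416$)
$\sqrt{S + P} = \sqrt{\frac{724526}{9} + 416} = \sqrt{\frac{728270}{9}} = \frac{\sqrt{728270}}{3}$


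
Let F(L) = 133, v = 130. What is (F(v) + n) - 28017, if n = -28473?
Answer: -56357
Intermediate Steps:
(F(v) + n) - 28017 = (133 - 28473) - 28017 = -28340 - 28017 = -56357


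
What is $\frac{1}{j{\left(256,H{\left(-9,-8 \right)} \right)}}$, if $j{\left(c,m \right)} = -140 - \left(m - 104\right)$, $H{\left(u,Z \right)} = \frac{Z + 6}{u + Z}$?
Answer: $- \frac{17}{614} \approx -0.027687$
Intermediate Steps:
$H{\left(u,Z \right)} = \frac{6 + Z}{Z + u}$
$j{\left(c,m \right)} = -36 - m$ ($j{\left(c,m \right)} = -140 - \left(-104 + m\right) = -36 - m$)
$\frac{1}{j{\left(256,H{\left(-9,-8 \right)} \right)}} = \frac{1}{-36 - \frac{6 - 8}{-8 - 9}} = \frac{1}{-36 - \frac{1}{-17} \left(-2\right)} = \frac{1}{-36 - \left(- \frac{1}{17}\right) \left(-2\right)} = \frac{1}{-36 - \frac{2}{17}} = \frac{1}{- \frac{614}{17}} = - \frac{17}{614}$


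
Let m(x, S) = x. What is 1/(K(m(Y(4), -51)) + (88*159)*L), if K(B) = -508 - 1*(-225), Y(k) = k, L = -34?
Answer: -1/476011 ≈ -2.1008e-6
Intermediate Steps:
K(B) = -283 (K(B) = -508 + 225 = -283)
1/(K(m(Y(4), -51)) + (88*159)*L) = 1/(-283 + (88*159)*(-34)) = 1/(-283 + 13992*(-34)) = 1/(-283 - 475728) = 1/(-476011) = -1/476011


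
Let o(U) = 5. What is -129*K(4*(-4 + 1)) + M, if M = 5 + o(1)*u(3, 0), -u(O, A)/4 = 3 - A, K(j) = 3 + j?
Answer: 1106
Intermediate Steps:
u(O, A) = -12 + 4*A (u(O, A) = -4*(3 - A) = -12 + 4*A)
M = -55 (M = 5 + 5*(-12 + 4*0) = 5 + 5*(-12 + 0) = 5 + 5*(-12) = 5 - 60 = -55)
-129*K(4*(-4 + 1)) + M = -129*(3 + 4*(-4 + 1)) - 55 = -129*(3 + 4*(-3)) - 55 = -129*(3 - 12) - 55 = -129*(-9) - 55 = 1161 - 55 = 1106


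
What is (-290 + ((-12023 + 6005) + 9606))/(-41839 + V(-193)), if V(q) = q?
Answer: -1649/21016 ≈ -0.078464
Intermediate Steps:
(-290 + ((-12023 + 6005) + 9606))/(-41839 + V(-193)) = (-290 + ((-12023 + 6005) + 9606))/(-41839 - 193) = (-290 + (-6018 + 9606))/(-42032) = (-290 + 3588)*(-1/42032) = 3298*(-1/42032) = -1649/21016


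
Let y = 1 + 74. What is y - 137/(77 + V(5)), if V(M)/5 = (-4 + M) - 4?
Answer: 4513/62 ≈ 72.790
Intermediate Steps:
V(M) = -40 + 5*M (V(M) = 5*((-4 + M) - 4) = 5*(-8 + M) = -40 + 5*M)
y = 75
y - 137/(77 + V(5)) = 75 - 137/(77 + (-40 + 5*5)) = 75 - 137/(77 + (-40 + 25)) = 75 - 137/(77 - 15) = 75 - 137/62 = 4513/62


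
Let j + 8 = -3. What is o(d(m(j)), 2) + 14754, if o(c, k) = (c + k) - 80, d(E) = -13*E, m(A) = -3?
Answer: 14715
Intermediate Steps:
j = -11 (j = -8 - 3 = -11)
o(c, k) = -80 + c + k
o(d(m(j)), 2) + 14754 = (-80 - 13*(-3) + 2) + 14754 = (-80 + 39 + 2) + 14754 = -39 + 14754 = 14715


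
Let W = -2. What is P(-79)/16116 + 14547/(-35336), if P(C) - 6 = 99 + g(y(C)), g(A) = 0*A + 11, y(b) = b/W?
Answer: -57585119/142368744 ≈ -0.40448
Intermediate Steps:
y(b) = -b/2 (y(b) = b/(-2) = b*(-½) = -b/2)
g(A) = 11 (g(A) = 0 + 11 = 11)
P(C) = 116 (P(C) = 6 + (99 + 11) = 6 + 110 = 116)
P(-79)/16116 + 14547/(-35336) = 116/16116 + 14547/(-35336) = 116*(1/16116) + 14547*(-1/35336) = 29/4029 - 14547/35336 = -57585119/142368744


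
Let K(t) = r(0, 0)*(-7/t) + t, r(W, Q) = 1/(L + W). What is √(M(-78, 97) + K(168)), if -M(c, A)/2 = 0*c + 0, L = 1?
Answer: √24186/12 ≈ 12.960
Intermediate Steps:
M(c, A) = 0 (M(c, A) = -2*(0*c + 0) = -2*(0 + 0) = -2*0 = 0)
r(W, Q) = 1/(1 + W)
K(t) = t - 7/t (K(t) = (-7/t)/(1 + 0) + t = (-7/t)/1 + t = 1*(-7/t) + t = -7/t + t = t - 7/t)
√(M(-78, 97) + K(168)) = √(0 + (168 - 7/168)) = √(0 + (168 - 7*1/168)) = √(0 + (168 - 1/24)) = √(0 + 4031/24) = √(4031/24) = √24186/12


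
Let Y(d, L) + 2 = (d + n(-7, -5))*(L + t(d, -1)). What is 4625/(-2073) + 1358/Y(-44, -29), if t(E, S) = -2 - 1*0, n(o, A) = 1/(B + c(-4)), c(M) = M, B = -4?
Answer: -4002329/3235953 ≈ -1.2368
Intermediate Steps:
n(o, A) = -1/8 (n(o, A) = 1/(-4 - 4) = 1/(-8) = -1/8)
t(E, S) = -2 (t(E, S) = -2 + 0 = -2)
Y(d, L) = -2 + (-2 + L)*(-1/8 + d) (Y(d, L) = -2 + (d - 1/8)*(L - 2) = -2 + (-1/8 + d)*(-2 + L) = -2 + (-2 + L)*(-1/8 + d))
4625/(-2073) + 1358/Y(-44, -29) = 4625/(-2073) + 1358/(-7/4 - 2*(-44) - 1/8*(-29) - 29*(-44)) = 4625*(-1/2073) + 1358/(-7/4 + 88 + 29/8 + 1276) = -4625/2073 + 1358/(10927/8) = -4625/2073 + 1358*(8/10927) = -4625/2073 + 1552/1561 = -4002329/3235953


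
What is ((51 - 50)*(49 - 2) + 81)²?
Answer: 16384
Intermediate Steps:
((51 - 50)*(49 - 2) + 81)² = (1*47 + 81)² = (47 + 81)² = 128² = 16384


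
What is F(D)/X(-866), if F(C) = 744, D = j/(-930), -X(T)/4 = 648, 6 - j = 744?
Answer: -31/108 ≈ -0.28704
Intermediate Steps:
j = -738 (j = 6 - 1*744 = 6 - 744 = -738)
X(T) = -2592 (X(T) = -4*648 = -2592)
D = 123/155 (D = -738/(-930) = -738*(-1/930) = 123/155 ≈ 0.79355)
F(D)/X(-866) = 744/(-2592) = 744*(-1/2592) = -31/108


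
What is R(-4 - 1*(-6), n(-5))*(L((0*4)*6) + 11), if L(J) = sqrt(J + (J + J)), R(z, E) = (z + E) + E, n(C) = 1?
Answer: 44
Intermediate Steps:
R(z, E) = z + 2*E (R(z, E) = (E + z) + E = z + 2*E)
L(J) = sqrt(3)*sqrt(J) (L(J) = sqrt(J + 2*J) = sqrt(3*J) = sqrt(3)*sqrt(J))
R(-4 - 1*(-6), n(-5))*(L((0*4)*6) + 11) = ((-4 - 1*(-6)) + 2*1)*(sqrt(3)*sqrt((0*4)*6) + 11) = ((-4 + 6) + 2)*(sqrt(3)*sqrt(0*6) + 11) = (2 + 2)*(sqrt(3)*sqrt(0) + 11) = 4*(sqrt(3)*0 + 11) = 4*(0 + 11) = 4*11 = 44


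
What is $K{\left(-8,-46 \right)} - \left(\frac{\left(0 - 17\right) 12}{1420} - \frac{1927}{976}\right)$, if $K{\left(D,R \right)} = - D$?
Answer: $\frac{3505701}{346480} \approx 10.118$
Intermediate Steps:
$K{\left(-8,-46 \right)} - \left(\frac{\left(0 - 17\right) 12}{1420} - \frac{1927}{976}\right) = \left(-1\right) \left(-8\right) - \left(\frac{\left(0 - 17\right) 12}{1420} - \frac{1927}{976}\right) = 8 - \left(\left(-17\right) 12 \cdot \frac{1}{1420} - \frac{1927}{976}\right) = 8 - \left(\left(-204\right) \frac{1}{1420} - \frac{1927}{976}\right) = 8 - \left(- \frac{51}{355} - \frac{1927}{976}\right) = 8 - - \frac{733861}{346480} = 8 + \frac{733861}{346480} = \frac{3505701}{346480}$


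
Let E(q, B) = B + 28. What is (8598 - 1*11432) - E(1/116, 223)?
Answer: -3085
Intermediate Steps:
E(q, B) = 28 + B
(8598 - 1*11432) - E(1/116, 223) = (8598 - 1*11432) - (28 + 223) = (8598 - 11432) - 1*251 = -2834 - 251 = -3085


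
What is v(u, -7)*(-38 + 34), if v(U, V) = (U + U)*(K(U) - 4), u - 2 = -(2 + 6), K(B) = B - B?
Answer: -192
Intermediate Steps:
K(B) = 0
u = -6 (u = 2 - (2 + 6) = 2 - 1*8 = 2 - 8 = -6)
v(U, V) = -8*U (v(U, V) = (U + U)*(0 - 4) = (2*U)*(-4) = -8*U)
v(u, -7)*(-38 + 34) = (-8*(-6))*(-38 + 34) = 48*(-4) = -192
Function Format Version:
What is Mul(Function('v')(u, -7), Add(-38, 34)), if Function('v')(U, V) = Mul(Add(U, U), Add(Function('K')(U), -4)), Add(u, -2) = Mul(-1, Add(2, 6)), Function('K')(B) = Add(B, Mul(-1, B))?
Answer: -192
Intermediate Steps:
Function('K')(B) = 0
u = -6 (u = Add(2, Mul(-1, Add(2, 6))) = Add(2, Mul(-1, 8)) = Add(2, -8) = -6)
Function('v')(U, V) = Mul(-8, U) (Function('v')(U, V) = Mul(Add(U, U), Add(0, -4)) = Mul(Mul(2, U), -4) = Mul(-8, U))
Mul(Function('v')(u, -7), Add(-38, 34)) = Mul(Mul(-8, -6), Add(-38, 34)) = Mul(48, -4) = -192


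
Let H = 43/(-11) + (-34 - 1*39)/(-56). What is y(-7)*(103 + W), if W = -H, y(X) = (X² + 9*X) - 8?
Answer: -65053/28 ≈ -2323.3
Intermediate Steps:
y(X) = -8 + X² + 9*X
H = -1605/616 (H = 43*(-1/11) + (-34 - 39)*(-1/56) = -43/11 - 73*(-1/56) = -43/11 + 73/56 = -1605/616 ≈ -2.6055)
W = 1605/616 (W = -1*(-1605/616) = 1605/616 ≈ 2.6055)
y(-7)*(103 + W) = (-8 + (-7)² + 9*(-7))*(103 + 1605/616) = (-8 + 49 - 63)*(65053/616) = -22*65053/616 = -65053/28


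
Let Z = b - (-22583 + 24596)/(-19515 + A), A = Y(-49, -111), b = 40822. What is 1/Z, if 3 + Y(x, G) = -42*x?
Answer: 5820/237584711 ≈ 2.4497e-5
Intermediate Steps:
Y(x, G) = -3 - 42*x
A = 2055 (A = -3 - 42*(-49) = -3 + 2058 = 2055)
Z = 237584711/5820 (Z = 40822 - (-22583 + 24596)/(-19515 + 2055) = 40822 - 2013/(-17460) = 40822 - 2013*(-1)/17460 = 40822 - 1*(-671/5820) = 40822 + 671/5820 = 237584711/5820 ≈ 40822.)
1/Z = 1/(237584711/5820) = 5820/237584711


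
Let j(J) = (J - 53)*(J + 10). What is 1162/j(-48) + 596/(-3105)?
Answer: 660281/5958495 ≈ 0.11081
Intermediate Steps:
j(J) = (-53 + J)*(10 + J)
1162/j(-48) + 596/(-3105) = 1162/(-530 + (-48)**2 - 43*(-48)) + 596/(-3105) = 1162/(-530 + 2304 + 2064) + 596*(-1/3105) = 1162/3838 - 596/3105 = 1162*(1/3838) - 596/3105 = 581/1919 - 596/3105 = 660281/5958495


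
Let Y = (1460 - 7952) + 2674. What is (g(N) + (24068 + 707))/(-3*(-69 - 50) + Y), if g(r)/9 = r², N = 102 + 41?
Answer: -208816/3461 ≈ -60.334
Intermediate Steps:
N = 143
g(r) = 9*r²
Y = -3818 (Y = -6492 + 2674 = -3818)
(g(N) + (24068 + 707))/(-3*(-69 - 50) + Y) = (9*143² + (24068 + 707))/(-3*(-69 - 50) - 3818) = (9*20449 + 24775)/(-3*(-119) - 3818) = (184041 + 24775)/(357 - 3818) = 208816/(-3461) = 208816*(-1/3461) = -208816/3461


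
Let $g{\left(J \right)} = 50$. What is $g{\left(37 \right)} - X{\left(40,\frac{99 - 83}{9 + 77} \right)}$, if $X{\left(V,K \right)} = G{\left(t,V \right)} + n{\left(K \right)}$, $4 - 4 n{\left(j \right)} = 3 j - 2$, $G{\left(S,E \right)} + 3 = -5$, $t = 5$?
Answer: $\frac{4871}{86} \approx 56.64$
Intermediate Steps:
$G{\left(S,E \right)} = -8$ ($G{\left(S,E \right)} = -3 - 5 = -8$)
$n{\left(j \right)} = \frac{3}{2} - \frac{3 j}{4}$ ($n{\left(j \right)} = 1 - \frac{3 j - 2}{4} = 1 - \frac{-2 + 3 j}{4} = 1 - \left(- \frac{1}{2} + \frac{3 j}{4}\right) = \frac{3}{2} - \frac{3 j}{4}$)
$X{\left(V,K \right)} = - \frac{13}{2} - \frac{3 K}{4}$ ($X{\left(V,K \right)} = -8 - \left(- \frac{3}{2} + \frac{3 K}{4}\right) = - \frac{13}{2} - \frac{3 K}{4}$)
$g{\left(37 \right)} - X{\left(40,\frac{99 - 83}{9 + 77} \right)} = 50 - \left(- \frac{13}{2} - \frac{3 \frac{99 - 83}{9 + 77}}{4}\right) = 50 - \left(- \frac{13}{2} - \frac{3 \cdot \frac{16}{86}}{4}\right) = 50 - \left(- \frac{13}{2} - \frac{3 \cdot 16 \cdot \frac{1}{86}}{4}\right) = 50 - \left(- \frac{13}{2} - \frac{6}{43}\right) = 50 - - \frac{571}{86} = 50 + \frac{571}{86} = \frac{4871}{86}$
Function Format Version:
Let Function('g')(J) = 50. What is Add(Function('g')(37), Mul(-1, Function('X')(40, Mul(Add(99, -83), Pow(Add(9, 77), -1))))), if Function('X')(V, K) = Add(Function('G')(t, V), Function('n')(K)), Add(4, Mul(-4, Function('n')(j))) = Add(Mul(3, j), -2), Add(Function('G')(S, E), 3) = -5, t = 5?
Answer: Rational(4871, 86) ≈ 56.640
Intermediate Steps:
Function('G')(S, E) = -8 (Function('G')(S, E) = Add(-3, -5) = -8)
Function('n')(j) = Add(Rational(3, 2), Mul(Rational(-3, 4), j)) (Function('n')(j) = Add(1, Mul(Rational(-1, 4), Add(Mul(3, j), -2))) = Add(1, Mul(Rational(-1, 4), Add(-2, Mul(3, j)))) = Add(1, Add(Rational(1, 2), Mul(Rational(-3, 4), j))) = Add(Rational(3, 2), Mul(Rational(-3, 4), j)))
Function('X')(V, K) = Add(Rational(-13, 2), Mul(Rational(-3, 4), K)) (Function('X')(V, K) = Add(-8, Add(Rational(3, 2), Mul(Rational(-3, 4), K))) = Add(Rational(-13, 2), Mul(Rational(-3, 4), K)))
Add(Function('g')(37), Mul(-1, Function('X')(40, Mul(Add(99, -83), Pow(Add(9, 77), -1))))) = Add(50, Mul(-1, Add(Rational(-13, 2), Mul(Rational(-3, 4), Mul(Add(99, -83), Pow(Add(9, 77), -1)))))) = Add(50, Mul(-1, Add(Rational(-13, 2), Mul(Rational(-3, 4), Mul(16, Pow(86, -1)))))) = Add(50, Mul(-1, Add(Rational(-13, 2), Mul(Rational(-3, 4), Mul(16, Rational(1, 86)))))) = Add(50, Mul(-1, Add(Rational(-13, 2), Mul(Rational(-3, 4), Rational(8, 43))))) = Add(50, Mul(-1, Add(Rational(-13, 2), Rational(-6, 43)))) = Add(50, Mul(-1, Rational(-571, 86))) = Add(50, Rational(571, 86)) = Rational(4871, 86)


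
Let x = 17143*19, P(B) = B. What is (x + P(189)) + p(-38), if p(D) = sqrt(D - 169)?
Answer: 325906 + 3*I*sqrt(23) ≈ 3.2591e+5 + 14.387*I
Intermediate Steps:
x = 325717
p(D) = sqrt(-169 + D)
(x + P(189)) + p(-38) = (325717 + 189) + sqrt(-169 - 38) = 325906 + sqrt(-207) = 325906 + 3*I*sqrt(23)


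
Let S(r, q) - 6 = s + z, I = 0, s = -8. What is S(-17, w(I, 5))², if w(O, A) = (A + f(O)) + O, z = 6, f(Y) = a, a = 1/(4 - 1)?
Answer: 16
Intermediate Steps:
a = ⅓ (a = 1/3 = ⅓ ≈ 0.33333)
f(Y) = ⅓
w(O, A) = ⅓ + A + O (w(O, A) = (A + ⅓) + O = (⅓ + A) + O = ⅓ + A + O)
S(r, q) = 4 (S(r, q) = 6 + (-8 + 6) = 6 - 2 = 4)
S(-17, w(I, 5))² = 4² = 16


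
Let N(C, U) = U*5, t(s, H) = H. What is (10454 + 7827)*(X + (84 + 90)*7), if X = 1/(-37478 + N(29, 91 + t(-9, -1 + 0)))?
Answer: 824474982943/37028 ≈ 2.2266e+7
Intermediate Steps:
N(C, U) = 5*U
X = -1/37028 (X = 1/(-37478 + 5*(91 + (-1 + 0))) = 1/(-37478 + 5*(91 - 1)) = 1/(-37478 + 5*90) = 1/(-37478 + 450) = 1/(-37028) = -1/37028 ≈ -2.7007e-5)
(10454 + 7827)*(X + (84 + 90)*7) = (10454 + 7827)*(-1/37028 + (84 + 90)*7) = 18281*(-1/37028 + 174*7) = 18281*(-1/37028 + 1218) = 18281*(45100103/37028) = 824474982943/37028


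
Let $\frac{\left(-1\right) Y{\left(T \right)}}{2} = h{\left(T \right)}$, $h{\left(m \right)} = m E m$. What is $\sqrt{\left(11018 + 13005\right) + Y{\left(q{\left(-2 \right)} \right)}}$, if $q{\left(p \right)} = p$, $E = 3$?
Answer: $\sqrt{23999} \approx 154.92$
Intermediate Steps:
$h{\left(m \right)} = 3 m^{2}$ ($h{\left(m \right)} = m 3 m = 3 m m = 3 m^{2}$)
$Y{\left(T \right)} = - 6 T^{2}$ ($Y{\left(T \right)} = - 2 \cdot 3 T^{2} = - 6 T^{2}$)
$\sqrt{\left(11018 + 13005\right) + Y{\left(q{\left(-2 \right)} \right)}} = \sqrt{\left(11018 + 13005\right) - 6 \left(-2\right)^{2}} = \sqrt{24023 - 24} = \sqrt{23999}$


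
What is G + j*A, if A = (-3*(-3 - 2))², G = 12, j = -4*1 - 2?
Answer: -1338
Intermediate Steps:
j = -6 (j = -4 - 2 = -6)
A = 225 (A = (-3*(-5))² = 15² = 225)
G + j*A = 12 - 6*225 = 12 - 1350 = -1338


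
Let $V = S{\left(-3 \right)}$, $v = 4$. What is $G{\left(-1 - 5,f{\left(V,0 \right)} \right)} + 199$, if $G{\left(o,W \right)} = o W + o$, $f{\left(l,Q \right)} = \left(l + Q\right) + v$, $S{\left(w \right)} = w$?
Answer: $187$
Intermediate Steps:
$V = -3$
$f{\left(l,Q \right)} = 4 + Q + l$ ($f{\left(l,Q \right)} = \left(l + Q\right) + 4 = \left(Q + l\right) + 4 = 4 + Q + l$)
$G{\left(o,W \right)} = o + W o$ ($G{\left(o,W \right)} = W o + o = o + W o$)
$G{\left(-1 - 5,f{\left(V,0 \right)} \right)} + 199 = \left(-1 - 5\right) \left(1 + \left(4 + 0 - 3\right)\right) + 199 = \left(-1 - 5\right) \left(1 + 1\right) + 199 = \left(-6\right) 2 + 199 = -12 + 199 = 187$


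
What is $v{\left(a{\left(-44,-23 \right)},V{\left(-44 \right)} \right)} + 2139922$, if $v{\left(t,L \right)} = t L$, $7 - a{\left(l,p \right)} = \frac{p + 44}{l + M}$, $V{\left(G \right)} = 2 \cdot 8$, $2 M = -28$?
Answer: $\frac{62061154}{29} \approx 2.14 \cdot 10^{6}$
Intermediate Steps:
$M = -14$ ($M = \frac{1}{2} \left(-28\right) = -14$)
$V{\left(G \right)} = 16$
$a{\left(l,p \right)} = 7 - \frac{44 + p}{-14 + l}$ ($a{\left(l,p \right)} = 7 - \frac{p + 44}{l - 14} = 7 - \frac{44 + p}{-14 + l}$)
$v{\left(t,L \right)} = L t$
$v{\left(a{\left(-44,-23 \right)},V{\left(-44 \right)} \right)} + 2139922 = 16 \frac{-142 - -23 + 7 \left(-44\right)}{-14 - 44} + 2139922 = 16 \frac{-142 + 23 - 308}{-58} + 2139922 = 16 \left(\left(- \frac{1}{58}\right) \left(-427\right)\right) + 2139922 = 16 \cdot \frac{427}{58} + 2139922 = \frac{3416}{29} + 2139922 = \frac{62061154}{29}$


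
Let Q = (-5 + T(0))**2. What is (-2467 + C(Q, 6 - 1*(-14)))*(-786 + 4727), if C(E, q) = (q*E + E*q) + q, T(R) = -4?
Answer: 3125213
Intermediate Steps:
Q = 81 (Q = (-5 - 4)**2 = (-9)**2 = 81)
C(E, q) = q + 2*E*q (C(E, q) = (E*q + E*q) + q = 2*E*q + q = q + 2*E*q)
(-2467 + C(Q, 6 - 1*(-14)))*(-786 + 4727) = (-2467 + (6 - 1*(-14))*(1 + 2*81))*(-786 + 4727) = (-2467 + (6 + 14)*(1 + 162))*3941 = (-2467 + 20*163)*3941 = (-2467 + 3260)*3941 = 793*3941 = 3125213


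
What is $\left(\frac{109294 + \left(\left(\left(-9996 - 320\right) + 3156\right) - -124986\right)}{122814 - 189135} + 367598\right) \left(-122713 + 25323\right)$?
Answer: $- \frac{2374294167822820}{66321} \approx -3.58 \cdot 10^{10}$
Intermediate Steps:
$\left(\frac{109294 + \left(\left(\left(-9996 - 320\right) + 3156\right) - -124986\right)}{122814 - 189135} + 367598\right) \left(-122713 + 25323\right) = \left(\frac{109294 + \left(\left(-10316 + 3156\right) + 124986\right)}{-66321} + 367598\right) \left(-97390\right) = \left(\left(109294 + \left(-7160 + 124986\right)\right) \left(- \frac{1}{66321}\right) + 367598\right) \left(-97390\right) = \left(\left(109294 + 117826\right) \left(- \frac{1}{66321}\right) + 367598\right) \left(-97390\right) = \left(227120 \left(- \frac{1}{66321}\right) + 367598\right) \left(-97390\right) = \left(- \frac{227120}{66321} + 367598\right) \left(-97390\right) = \frac{24379239838}{66321} \left(-97390\right) = - \frac{2374294167822820}{66321}$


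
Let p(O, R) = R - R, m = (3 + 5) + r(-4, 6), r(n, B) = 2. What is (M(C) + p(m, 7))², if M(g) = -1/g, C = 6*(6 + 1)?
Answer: 1/1764 ≈ 0.00056689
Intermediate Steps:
m = 10 (m = (3 + 5) + 2 = 8 + 2 = 10)
p(O, R) = 0
C = 42 (C = 6*7 = 42)
(M(C) + p(m, 7))² = (-1/42 + 0)² = (-1/42)² = 1/1764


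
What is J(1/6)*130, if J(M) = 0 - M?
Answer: -65/3 ≈ -21.667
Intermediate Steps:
J(M) = -M
J(1/6)*130 = -1/6*130 = -1*⅙*130 = -⅙*130 = -65/3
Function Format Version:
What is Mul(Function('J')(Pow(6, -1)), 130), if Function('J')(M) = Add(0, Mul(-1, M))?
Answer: Rational(-65, 3) ≈ -21.667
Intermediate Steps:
Function('J')(M) = Mul(-1, M)
Mul(Function('J')(Pow(6, -1)), 130) = Mul(Mul(-1, Pow(6, -1)), 130) = Mul(Mul(-1, Rational(1, 6)), 130) = Mul(Rational(-1, 6), 130) = Rational(-65, 3)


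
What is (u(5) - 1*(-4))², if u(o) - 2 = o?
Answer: 121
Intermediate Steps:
u(o) = 2 + o
(u(5) - 1*(-4))² = ((2 + 5) - 1*(-4))² = (7 + 4)² = 11² = 121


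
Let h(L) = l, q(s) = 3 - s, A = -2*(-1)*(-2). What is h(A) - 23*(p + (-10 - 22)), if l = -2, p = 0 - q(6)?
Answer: 665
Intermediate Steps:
A = -4 (A = 2*(-2) = -4)
p = 3 (p = 0 - (3 - 1*6) = 0 - (3 - 6) = 0 - 1*(-3) = 0 + 3 = 3)
h(L) = -2
h(A) - 23*(p + (-10 - 22)) = -2 - 23*(3 + (-10 - 22)) = -2 - 23*(3 - 32) = -2 - 23*(-29) = -2 + 667 = 665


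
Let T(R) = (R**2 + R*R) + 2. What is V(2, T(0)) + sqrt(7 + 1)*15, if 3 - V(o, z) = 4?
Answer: -1 + 30*sqrt(2) ≈ 41.426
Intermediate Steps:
T(R) = 2 + 2*R**2 (T(R) = (R**2 + R**2) + 2 = 2*R**2 + 2 = 2 + 2*R**2)
V(o, z) = -1 (V(o, z) = 3 - 1*4 = 3 - 4 = -1)
V(2, T(0)) + sqrt(7 + 1)*15 = -1 + sqrt(7 + 1)*15 = -1 + sqrt(8)*15 = -1 + (2*sqrt(2))*15 = -1 + 30*sqrt(2)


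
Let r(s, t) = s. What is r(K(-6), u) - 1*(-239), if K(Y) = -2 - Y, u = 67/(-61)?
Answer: 243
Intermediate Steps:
u = -67/61 (u = 67*(-1/61) = -67/61 ≈ -1.0984)
r(K(-6), u) - 1*(-239) = (-2 - 1*(-6)) - 1*(-239) = (-2 + 6) + 239 = 4 + 239 = 243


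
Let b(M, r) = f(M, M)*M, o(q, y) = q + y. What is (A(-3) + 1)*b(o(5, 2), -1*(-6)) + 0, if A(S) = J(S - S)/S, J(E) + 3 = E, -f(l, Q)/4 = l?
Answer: -392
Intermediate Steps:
f(l, Q) = -4*l
J(E) = -3 + E
A(S) = -3/S (A(S) = (-3 + (S - S))/S = (-3 + 0)/S = -3/S)
b(M, r) = -4*M² (b(M, r) = (-4*M)*M = -4*M²)
(A(-3) + 1)*b(o(5, 2), -1*(-6)) + 0 = (-3/(-3) + 1)*(-4*(5 + 2)²) + 0 = (-3*(-⅓) + 1)*(-4*7²) + 0 = (1 + 1)*(-4*49) + 0 = 2*(-196) + 0 = -392 + 0 = -392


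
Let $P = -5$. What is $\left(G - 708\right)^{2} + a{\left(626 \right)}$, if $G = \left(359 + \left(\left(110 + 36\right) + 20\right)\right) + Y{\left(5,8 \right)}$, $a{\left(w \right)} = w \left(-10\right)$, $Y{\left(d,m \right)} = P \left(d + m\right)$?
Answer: $55244$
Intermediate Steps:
$Y{\left(d,m \right)} = - 5 d - 5 m$ ($Y{\left(d,m \right)} = - 5 \left(d + m\right) = - 5 d - 5 m$)
$a{\left(w \right)} = - 10 w$
$G = 460$ ($G = \left(359 + \left(\left(110 + 36\right) + 20\right)\right) - 65 = \left(359 + \left(146 + 20\right)\right) - 65 = \left(359 + 166\right) - 65 = 525 - 65 = 460$)
$\left(G - 708\right)^{2} + a{\left(626 \right)} = \left(460 - 708\right)^{2} - 6260 = \left(-248\right)^{2} - 6260 = 61504 - 6260 = 55244$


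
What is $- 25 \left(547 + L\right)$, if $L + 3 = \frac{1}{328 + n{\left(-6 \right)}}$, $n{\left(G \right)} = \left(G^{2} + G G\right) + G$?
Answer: $- \frac{5358425}{394} \approx -13600.0$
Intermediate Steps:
$n{\left(G \right)} = G + 2 G^{2}$ ($n{\left(G \right)} = \left(G^{2} + G^{2}\right) + G = 2 G^{2} + G = G + 2 G^{2}$)
$L = - \frac{1181}{394}$ ($L = -3 + \frac{1}{328 - 6 \left(1 + 2 \left(-6\right)\right)} = -3 + \frac{1}{328 - 6 \left(1 - 12\right)} = -3 + \frac{1}{328 - -66} = -3 + \frac{1}{328 + 66} = -3 + \frac{1}{394} = - \frac{1181}{394} \approx -2.9975$)
$- 25 \left(547 + L\right) = - 25 \left(547 - \frac{1181}{394}\right) = \left(-25\right) \frac{214337}{394} = - \frac{5358425}{394}$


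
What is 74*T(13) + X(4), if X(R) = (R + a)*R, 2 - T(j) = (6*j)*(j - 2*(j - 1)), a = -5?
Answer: 63636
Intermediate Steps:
T(j) = 2 - 6*j*(2 - j) (T(j) = 2 - 6*j*(j - 2*(j - 1)) = 2 - 6*j*(j - 2*(-1 + j)) = 2 - 6*j*(j - (-2 + 2*j)) = 2 - 6*j*(j + (2 - 2*j)) = 2 - 6*j*(2 - j))
X(R) = R*(-5 + R) (X(R) = (R - 5)*R = (-5 + R)*R = R*(-5 + R))
74*T(13) + X(4) = 74*(2 - 12*13 + 6*13**2) + 4*(-5 + 4) = 74*(2 - 156 + 6*169) + 4*(-1) = 74*(2 - 156 + 1014) - 4 = 74*860 - 4 = 63640 - 4 = 63636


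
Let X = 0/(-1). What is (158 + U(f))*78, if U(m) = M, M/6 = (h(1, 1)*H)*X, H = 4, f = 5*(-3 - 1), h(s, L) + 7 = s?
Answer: 12324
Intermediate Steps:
h(s, L) = -7 + s
f = -20 (f = 5*(-4) = -20)
X = 0 (X = 0*(-1) = 0)
M = 0 (M = 6*(((-7 + 1)*4)*0) = 6*(-6*4*0) = 6*(-24*0) = 6*0 = 0)
U(m) = 0
(158 + U(f))*78 = (158 + 0)*78 = 158*78 = 12324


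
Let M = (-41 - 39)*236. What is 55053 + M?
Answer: 36173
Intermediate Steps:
M = -18880 (M = -80*236 = -18880)
55053 + M = 55053 - 18880 = 36173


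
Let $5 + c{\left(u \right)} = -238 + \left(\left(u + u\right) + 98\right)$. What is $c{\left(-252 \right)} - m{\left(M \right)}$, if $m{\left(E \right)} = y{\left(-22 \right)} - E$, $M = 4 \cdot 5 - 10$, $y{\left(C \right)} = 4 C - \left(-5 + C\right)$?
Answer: $-578$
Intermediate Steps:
$y{\left(C \right)} = 5 + 3 C$
$M = 10$ ($M = 20 - 10 = 10$)
$m{\left(E \right)} = -61 - E$ ($m{\left(E \right)} = \left(5 + 3 \left(-22\right)\right) - E = \left(5 - 66\right) - E = -61 - E$)
$c{\left(u \right)} = -145 + 2 u$ ($c{\left(u \right)} = -5 + \left(-238 + \left(\left(u + u\right) + 98\right)\right) = -5 + \left(-238 + \left(2 u + 98\right)\right) = -5 + \left(-238 + \left(98 + 2 u\right)\right) = -5 + \left(-140 + 2 u\right) = -145 + 2 u$)
$c{\left(-252 \right)} - m{\left(M \right)} = \left(-145 + 2 \left(-252\right)\right) - \left(-61 - 10\right) = \left(-145 - 504\right) - \left(-61 - 10\right) = -649 - -71 = -649 + 71 = -578$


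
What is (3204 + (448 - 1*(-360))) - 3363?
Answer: 649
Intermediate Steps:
(3204 + (448 - 1*(-360))) - 3363 = (3204 + (448 + 360)) - 3363 = (3204 + 808) - 3363 = 4012 - 3363 = 649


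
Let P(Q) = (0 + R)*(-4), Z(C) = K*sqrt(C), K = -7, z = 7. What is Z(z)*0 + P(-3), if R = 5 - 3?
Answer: -8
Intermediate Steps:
R = 2
Z(C) = -7*sqrt(C)
P(Q) = -8 (P(Q) = (0 + 2)*(-4) = 2*(-4) = -8)
Z(z)*0 + P(-3) = -7*sqrt(7)*0 - 8 = 0 - 8 = -8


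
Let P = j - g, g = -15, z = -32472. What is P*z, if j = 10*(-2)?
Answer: 162360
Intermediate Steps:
j = -20
P = -5 (P = -20 - 1*(-15) = -20 + 15 = -5)
P*z = -5*(-32472) = 162360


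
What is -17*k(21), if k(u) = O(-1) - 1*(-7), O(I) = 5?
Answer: -204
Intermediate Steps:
k(u) = 12 (k(u) = 5 - 1*(-7) = 5 + 7 = 12)
-17*k(21) = -17*12 = -204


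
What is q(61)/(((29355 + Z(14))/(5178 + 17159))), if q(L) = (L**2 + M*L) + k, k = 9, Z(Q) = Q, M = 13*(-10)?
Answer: -93815400/29369 ≈ -3194.4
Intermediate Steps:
M = -130
q(L) = 9 + L**2 - 130*L (q(L) = (L**2 - 130*L) + 9 = 9 + L**2 - 130*L)
q(61)/(((29355 + Z(14))/(5178 + 17159))) = (9 + 61**2 - 130*61)/(((29355 + 14)/(5178 + 17159))) = (9 + 3721 - 7930)/((29369/22337)) = -4200/(29369*(1/22337)) = -4200/29369/22337 = -4200*22337/29369 = -93815400/29369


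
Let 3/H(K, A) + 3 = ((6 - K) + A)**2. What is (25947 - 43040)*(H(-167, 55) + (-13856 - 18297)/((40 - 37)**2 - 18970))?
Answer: -9523091325256/328537247 ≈ -28986.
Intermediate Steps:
H(K, A) = 3/(-3 + (6 + A - K)**2) (H(K, A) = 3/(-3 + ((6 - K) + A)**2) = 3/(-3 + (6 + A - K)**2))
(25947 - 43040)*(H(-167, 55) + (-13856 - 18297)/((40 - 37)**2 - 18970)) = (25947 - 43040)*(3/(-3 + (6 + 55 - 1*(-167))**2) + (-13856 - 18297)/((40 - 37)**2 - 18970)) = -17093*(3/(-3 + (6 + 55 + 167)**2) - 32153/(3**2 - 18970)) = -17093*(3/(-3 + 228**2) - 32153/(9 - 18970)) = -17093*(3/(-3 + 51984) - 32153/(-18961)) = -17093*(3/51981 - 32153*(-1/18961)) = -17093*(3*(1/51981) + 32153/18961) = -17093*(1/17327 + 32153/18961) = -17093*557133992/328537247 = -9523091325256/328537247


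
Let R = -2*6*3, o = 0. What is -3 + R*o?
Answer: -3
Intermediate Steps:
R = -36 (R = -12*3 = -36)
-3 + R*o = -3 - 36*0 = -3 + 0 = -3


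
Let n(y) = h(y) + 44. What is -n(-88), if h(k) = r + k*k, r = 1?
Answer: -7789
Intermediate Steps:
h(k) = 1 + k**2 (h(k) = 1 + k*k = 1 + k**2)
n(y) = 45 + y**2 (n(y) = (1 + y**2) + 44 = 45 + y**2)
-n(-88) = -(45 + (-88)**2) = -(45 + 7744) = -1*7789 = -7789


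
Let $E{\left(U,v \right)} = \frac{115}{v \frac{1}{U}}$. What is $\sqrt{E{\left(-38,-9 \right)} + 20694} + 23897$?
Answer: $23897 + \frac{2 \sqrt{47654}}{3} \approx 24043.0$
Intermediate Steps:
$E{\left(U,v \right)} = \frac{115 U}{v}$ ($E{\left(U,v \right)} = 115 \frac{U}{v} = \frac{115 U}{v}$)
$\sqrt{E{\left(-38,-9 \right)} + 20694} + 23897 = \sqrt{115 \left(-38\right) \frac{1}{-9} + 20694} + 23897 = \sqrt{115 \left(-38\right) \left(- \frac{1}{9}\right) + 20694} + 23897 = \sqrt{\frac{4370}{9} + 20694} + 23897 = \sqrt{\frac{190616}{9}} + 23897 = \frac{2 \sqrt{47654}}{3} + 23897 = 23897 + \frac{2 \sqrt{47654}}{3}$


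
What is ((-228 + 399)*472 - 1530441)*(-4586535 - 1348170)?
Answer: 8603713944945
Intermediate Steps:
((-228 + 399)*472 - 1530441)*(-4586535 - 1348170) = (171*472 - 1530441)*(-5934705) = (80712 - 1530441)*(-5934705) = -1449729*(-5934705) = 8603713944945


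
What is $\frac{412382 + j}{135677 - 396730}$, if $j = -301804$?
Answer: $- \frac{8506}{20081} \approx -0.42358$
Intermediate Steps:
$\frac{412382 + j}{135677 - 396730} = \frac{412382 - 301804}{135677 - 396730} = \frac{110578}{-261053} = 110578 \left(- \frac{1}{261053}\right) = - \frac{8506}{20081}$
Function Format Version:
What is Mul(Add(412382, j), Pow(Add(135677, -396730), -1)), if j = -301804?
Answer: Rational(-8506, 20081) ≈ -0.42358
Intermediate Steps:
Mul(Add(412382, j), Pow(Add(135677, -396730), -1)) = Mul(Add(412382, -301804), Pow(Add(135677, -396730), -1)) = Mul(110578, Pow(-261053, -1)) = Mul(110578, Rational(-1, 261053)) = Rational(-8506, 20081)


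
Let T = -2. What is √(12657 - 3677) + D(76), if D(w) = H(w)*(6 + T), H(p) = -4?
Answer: -16 + 2*√2245 ≈ 78.763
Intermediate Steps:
D(w) = -16 (D(w) = -4*(6 - 2) = -4*4 = -16)
√(12657 - 3677) + D(76) = √(12657 - 3677) - 16 = √8980 - 16 = 2*√2245 - 16 = -16 + 2*√2245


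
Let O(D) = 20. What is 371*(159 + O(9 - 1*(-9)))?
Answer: 66409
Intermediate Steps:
371*(159 + O(9 - 1*(-9))) = 371*(159 + 20) = 371*179 = 66409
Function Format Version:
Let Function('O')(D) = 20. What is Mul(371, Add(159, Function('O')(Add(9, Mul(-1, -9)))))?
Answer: 66409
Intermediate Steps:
Mul(371, Add(159, Function('O')(Add(9, Mul(-1, -9))))) = Mul(371, Add(159, 20)) = Mul(371, 179) = 66409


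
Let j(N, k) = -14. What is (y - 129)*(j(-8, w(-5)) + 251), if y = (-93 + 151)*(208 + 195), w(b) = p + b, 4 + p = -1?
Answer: 5509065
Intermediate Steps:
p = -5 (p = -4 - 1 = -5)
w(b) = -5 + b
y = 23374 (y = 58*403 = 23374)
(y - 129)*(j(-8, w(-5)) + 251) = (23374 - 129)*(-14 + 251) = 23245*237 = 5509065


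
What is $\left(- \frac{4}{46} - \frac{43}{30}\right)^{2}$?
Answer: $\frac{1100401}{476100} \approx 2.3113$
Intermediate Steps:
$\left(- \frac{4}{46} - \frac{43}{30}\right)^{2} = \left(\left(-4\right) \frac{1}{46} - \frac{43}{30}\right)^{2} = \left(- \frac{2}{23} - \frac{43}{30}\right)^{2} = \left(- \frac{1049}{690}\right)^{2} = \frac{1100401}{476100}$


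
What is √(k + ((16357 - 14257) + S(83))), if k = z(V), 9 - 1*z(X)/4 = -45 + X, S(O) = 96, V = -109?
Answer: 4*√178 ≈ 53.367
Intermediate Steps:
z(X) = 216 - 4*X (z(X) = 36 - 4*(-45 + X) = 36 + (180 - 4*X) = 216 - 4*X)
k = 652 (k = 216 - 4*(-109) = 216 + 436 = 652)
√(k + ((16357 - 14257) + S(83))) = √(652 + ((16357 - 14257) + 96)) = √(652 + (2100 + 96)) = √(652 + 2196) = √2848 = 4*√178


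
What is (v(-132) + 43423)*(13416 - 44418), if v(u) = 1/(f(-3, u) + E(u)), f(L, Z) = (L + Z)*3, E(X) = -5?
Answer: -275970952929/205 ≈ -1.3462e+9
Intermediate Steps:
f(L, Z) = 3*L + 3*Z
v(u) = 1/(-14 + 3*u) (v(u) = 1/((3*(-3) + 3*u) - 5) = 1/((-9 + 3*u) - 5) = 1/(-14 + 3*u))
(v(-132) + 43423)*(13416 - 44418) = (1/(-14 + 3*(-132)) + 43423)*(13416 - 44418) = (1/(-14 - 396) + 43423)*(-31002) = (1/(-410) + 43423)*(-31002) = (-1/410 + 43423)*(-31002) = (17803429/410)*(-31002) = -275970952929/205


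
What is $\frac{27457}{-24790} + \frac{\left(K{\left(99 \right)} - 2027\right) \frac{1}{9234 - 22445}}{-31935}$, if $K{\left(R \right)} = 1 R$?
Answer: $- \frac{2316794344273}{2091746907030} \approx -1.1076$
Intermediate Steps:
$K{\left(R \right)} = R$
$\frac{27457}{-24790} + \frac{\left(K{\left(99 \right)} - 2027\right) \frac{1}{9234 - 22445}}{-31935} = \frac{27457}{-24790} + \frac{\left(99 - 2027\right) \frac{1}{9234 - 22445}}{-31935} = 27457 \left(- \frac{1}{24790}\right) + - \frac{1928}{-13211} \left(- \frac{1}{31935}\right) = - \frac{27457}{24790} + \left(-1928\right) \left(- \frac{1}{13211}\right) \left(- \frac{1}{31935}\right) = - \frac{27457}{24790} + \frac{1928}{13211} \left(- \frac{1}{31935}\right) = - \frac{27457}{24790} - \frac{1928}{421893285} = - \frac{2316794344273}{2091746907030}$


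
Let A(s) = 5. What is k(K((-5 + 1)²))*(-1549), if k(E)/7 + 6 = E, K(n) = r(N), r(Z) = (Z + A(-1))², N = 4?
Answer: -813225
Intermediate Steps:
r(Z) = (5 + Z)² (r(Z) = (Z + 5)² = (5 + Z)²)
K(n) = 81 (K(n) = (5 + 4)² = 9² = 81)
k(E) = -42 + 7*E
k(K((-5 + 1)²))*(-1549) = (-42 + 7*81)*(-1549) = (-42 + 567)*(-1549) = 525*(-1549) = -813225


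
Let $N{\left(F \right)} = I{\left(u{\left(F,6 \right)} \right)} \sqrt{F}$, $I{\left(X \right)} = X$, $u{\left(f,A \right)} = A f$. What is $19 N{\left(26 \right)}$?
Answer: $2964 \sqrt{26} \approx 15114.0$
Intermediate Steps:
$N{\left(F \right)} = 6 F^{\frac{3}{2}}$ ($N{\left(F \right)} = 6 F \sqrt{F} = 6 F^{\frac{3}{2}}$)
$19 N{\left(26 \right)} = 19 \cdot 6 \cdot 26^{\frac{3}{2}} = 19 \cdot 6 \cdot 26 \sqrt{26} = 19 \cdot 156 \sqrt{26} = 2964 \sqrt{26}$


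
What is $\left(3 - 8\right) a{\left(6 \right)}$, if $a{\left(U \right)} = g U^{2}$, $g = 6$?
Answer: $-1080$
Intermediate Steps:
$a{\left(U \right)} = 6 U^{2}$
$\left(3 - 8\right) a{\left(6 \right)} = \left(3 - 8\right) 6 \cdot 6^{2} = - 5 \cdot 6 \cdot 36 = \left(-5\right) 216 = -1080$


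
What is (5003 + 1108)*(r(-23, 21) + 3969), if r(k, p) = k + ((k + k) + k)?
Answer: 23692347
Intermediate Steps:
r(k, p) = 4*k (r(k, p) = k + (2*k + k) = k + 3*k = 4*k)
(5003 + 1108)*(r(-23, 21) + 3969) = (5003 + 1108)*(4*(-23) + 3969) = 6111*(-92 + 3969) = 6111*3877 = 23692347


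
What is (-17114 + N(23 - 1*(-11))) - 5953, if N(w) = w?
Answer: -23033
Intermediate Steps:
(-17114 + N(23 - 1*(-11))) - 5953 = (-17114 + (23 - 1*(-11))) - 5953 = (-17114 + (23 + 11)) - 5953 = (-17114 + 34) - 5953 = -17080 - 5953 = -23033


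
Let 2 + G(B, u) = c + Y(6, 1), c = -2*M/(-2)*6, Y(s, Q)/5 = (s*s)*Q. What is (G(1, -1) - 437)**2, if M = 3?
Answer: 58081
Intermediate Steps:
Y(s, Q) = 5*Q*s**2 (Y(s, Q) = 5*((s*s)*Q) = 5*(s**2*Q) = 5*(Q*s**2) = 5*Q*s**2)
c = 18 (c = -6/(-2)*6 = -6*(-1)/2*6 = -2*(-3/2)*6 = 3*6 = 18)
G(B, u) = 196 (G(B, u) = -2 + (18 + 5*1*6**2) = -2 + (18 + 5*1*36) = -2 + (18 + 180) = -2 + 198 = 196)
(G(1, -1) - 437)**2 = (196 - 437)**2 = (-241)**2 = 58081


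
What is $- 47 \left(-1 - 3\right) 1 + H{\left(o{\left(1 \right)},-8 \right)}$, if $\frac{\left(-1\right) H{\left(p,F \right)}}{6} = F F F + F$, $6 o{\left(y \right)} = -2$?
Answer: $3308$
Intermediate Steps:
$o{\left(y \right)} = - \frac{1}{3}$ ($o{\left(y \right)} = \frac{1}{6} \left(-2\right) = - \frac{1}{3}$)
$H{\left(p,F \right)} = - 6 F - 6 F^{3}$ ($H{\left(p,F \right)} = - 6 \left(F F F + F\right) = - 6 \left(F F^{2} + F\right) = - 6 \left(F^{3} + F\right) = - 6 \left(F + F^{3}\right) = - 6 F - 6 F^{3}$)
$- 47 \left(-1 - 3\right) 1 + H{\left(o{\left(1 \right)},-8 \right)} = - 47 \left(-1 - 3\right) 1 - - 48 \left(1 + \left(-8\right)^{2}\right) = - 47 \left(\left(-4\right) 1\right) - - 48 \left(1 + 64\right) = \left(-47\right) \left(-4\right) - \left(-48\right) 65 = 188 + 3120 = 3308$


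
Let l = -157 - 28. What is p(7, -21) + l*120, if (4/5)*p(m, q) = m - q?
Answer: -22165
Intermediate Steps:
l = -185
p(m, q) = -5*q/4 + 5*m/4 (p(m, q) = 5*(m - q)/4 = -5*q/4 + 5*m/4)
p(7, -21) + l*120 = (-5/4*(-21) + (5/4)*7) - 185*120 = (105/4 + 35/4) - 22200 = 35 - 22200 = -22165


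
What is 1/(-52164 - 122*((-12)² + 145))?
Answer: -1/87422 ≈ -1.1439e-5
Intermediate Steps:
1/(-52164 - 122*((-12)² + 145)) = 1/(-52164 - 122*(144 + 145)) = 1/(-52164 - 122*289) = 1/(-52164 - 35258) = 1/(-87422) = -1/87422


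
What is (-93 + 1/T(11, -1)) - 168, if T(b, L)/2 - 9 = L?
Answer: -4175/16 ≈ -260.94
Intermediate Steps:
T(b, L) = 18 + 2*L
(-93 + 1/T(11, -1)) - 168 = (-93 + 1/(18 + 2*(-1))) - 168 = (-93 + 1/(18 - 2)) - 168 = (-93 + 1/16) - 168 = -1487/16 - 168 = -4175/16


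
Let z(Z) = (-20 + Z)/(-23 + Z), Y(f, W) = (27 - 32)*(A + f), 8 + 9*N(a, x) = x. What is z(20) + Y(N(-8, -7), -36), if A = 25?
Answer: -350/3 ≈ -116.67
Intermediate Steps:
N(a, x) = -8/9 + x/9
Y(f, W) = -125 - 5*f (Y(f, W) = (27 - 32)*(25 + f) = -5*(25 + f) = -125 - 5*f)
z(Z) = (-20 + Z)/(-23 + Z)
z(20) + Y(N(-8, -7), -36) = (-20 + 20)/(-23 + 20) + (-125 - 5*(-8/9 + (⅑)*(-7))) = 0/(-3) + (-125 - 5*(-8/9 - 7/9)) = -⅓*0 + (-125 - 5*(-5/3)) = 0 + (-125 + 25/3) = 0 - 350/3 = -350/3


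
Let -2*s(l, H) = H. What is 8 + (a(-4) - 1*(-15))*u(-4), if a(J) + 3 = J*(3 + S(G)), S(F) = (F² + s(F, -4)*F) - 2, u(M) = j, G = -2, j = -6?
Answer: -40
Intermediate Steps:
s(l, H) = -H/2
u(M) = -6
S(F) = -2 + F² + 2*F (S(F) = (F² + (-½*(-4))*F) - 2 = (F² + 2*F) - 2 = -2 + F² + 2*F)
a(J) = -3 + J (a(J) = -3 + J*(3 + (-2 + (-2)² + 2*(-2))) = -3 + J*(3 + (-2 + 4 - 4)) = -3 + J*(3 - 2) = -3 + J*1 = -3 + J)
8 + (a(-4) - 1*(-15))*u(-4) = 8 + ((-3 - 4) - 1*(-15))*(-6) = 8 + (-7 + 15)*(-6) = 8 + 8*(-6) = 8 - 48 = -40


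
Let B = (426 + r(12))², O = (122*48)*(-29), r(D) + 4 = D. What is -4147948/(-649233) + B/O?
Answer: 48511182517/9187945416 ≈ 5.2799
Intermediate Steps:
r(D) = -4 + D
O = -169824 (O = 5856*(-29) = -169824)
B = 188356 (B = (426 + (-4 + 12))² = (426 + 8)² = 434² = 188356)
-4147948/(-649233) + B/O = -4147948/(-649233) + 188356/(-169824) = -4147948*(-1/649233) + 188356*(-1/169824) = 4147948/649233 - 47089/42456 = 48511182517/9187945416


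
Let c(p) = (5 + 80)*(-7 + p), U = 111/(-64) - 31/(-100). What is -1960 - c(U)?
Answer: -398057/320 ≈ -1243.9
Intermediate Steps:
U = -2279/1600 (U = 111*(-1/64) - 31*(-1/100) = -111/64 + 31/100 = -2279/1600 ≈ -1.4244)
c(p) = -595 + 85*p (c(p) = 85*(-7 + p) = -595 + 85*p)
-1960 - c(U) = -1960 - (-595 + 85*(-2279/1600)) = -1960 - (-595 - 38743/320) = -1960 - 1*(-229143/320) = -1960 + 229143/320 = -398057/320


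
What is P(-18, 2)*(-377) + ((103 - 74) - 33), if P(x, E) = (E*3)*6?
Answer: -13576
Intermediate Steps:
P(x, E) = 18*E (P(x, E) = (3*E)*6 = 18*E)
P(-18, 2)*(-377) + ((103 - 74) - 33) = (18*2)*(-377) + ((103 - 74) - 33) = 36*(-377) + (29 - 33) = -13572 - 4 = -13576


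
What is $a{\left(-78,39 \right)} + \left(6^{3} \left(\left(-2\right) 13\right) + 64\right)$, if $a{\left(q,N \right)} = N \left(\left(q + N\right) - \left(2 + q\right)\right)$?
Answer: $-4109$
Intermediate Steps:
$a{\left(q,N \right)} = N \left(-2 + N\right)$ ($a{\left(q,N \right)} = N \left(\left(N + q\right) - \left(2 + q\right)\right) = N \left(-2 + N\right)$)
$a{\left(-78,39 \right)} + \left(6^{3} \left(\left(-2\right) 13\right) + 64\right) = 39 \left(-2 + 39\right) + \left(6^{3} \left(\left(-2\right) 13\right) + 64\right) = 39 \cdot 37 + \left(216 \left(-26\right) + 64\right) = 1443 + \left(-5616 + 64\right) = 1443 - 5552 = -4109$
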